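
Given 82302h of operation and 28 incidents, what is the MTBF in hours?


Formula: MTBF = Total operating time / Number of failures
MTBF = 82302 / 28
MTBF = 2939.36 hours

2939.36 hours


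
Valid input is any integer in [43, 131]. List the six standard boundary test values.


Range: [43, 131]
Boundaries: just below min, min, min+1, max-1, max, just above max
Values: [42, 43, 44, 130, 131, 132]

[42, 43, 44, 130, 131, 132]


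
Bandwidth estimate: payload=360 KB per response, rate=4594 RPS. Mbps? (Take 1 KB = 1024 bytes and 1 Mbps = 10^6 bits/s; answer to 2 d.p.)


Formula: Mbps = payload_bytes * RPS * 8 / 1e6
Payload per request = 360 KB = 360 * 1024 = 368640 bytes
Total bytes/sec = 368640 * 4594 = 1693532160
Total bits/sec = 1693532160 * 8 = 13548257280
Mbps = 13548257280 / 1e6 = 13548.26

13548.26 Mbps


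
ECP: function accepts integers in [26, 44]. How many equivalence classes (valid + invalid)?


Valid range: [26, 44]
Class 1: x < 26 — invalid
Class 2: 26 ≤ x ≤ 44 — valid
Class 3: x > 44 — invalid
Total equivalence classes: 3

3 equivalence classes


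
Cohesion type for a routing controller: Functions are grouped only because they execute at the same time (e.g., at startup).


Reasoning: Related by timing only
Type: Temporal cohesion

Temporal cohesion


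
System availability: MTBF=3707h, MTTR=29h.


Availability = MTBF / (MTBF + MTTR)
Availability = 3707 / (3707 + 29)
Availability = 3707 / 3736
Availability = 99.2238%

99.2238%


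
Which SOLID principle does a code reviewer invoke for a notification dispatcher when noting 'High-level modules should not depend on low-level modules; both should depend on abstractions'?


This describes the Dependency Inversion Principle (DIP)

Dependency Inversion Principle (DIP)


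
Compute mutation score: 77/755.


Mutation score = killed / total * 100
Mutation score = 77 / 755 * 100
Mutation score = 10.2%

10.2%


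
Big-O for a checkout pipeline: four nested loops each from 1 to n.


Reasoning: four levels of nesting
Complexity: O(n^4)

O(n^4)


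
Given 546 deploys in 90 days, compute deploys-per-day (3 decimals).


Formula: deployments per day = releases / days
= 546 / 90
= 6.067 deploys/day
(equivalently, 42.47 deploys/week)

6.067 deploys/day


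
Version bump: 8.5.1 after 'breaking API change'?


Current: 8.5.1
Change category: 'breaking API change' → major bump
SemVer rule: major bump → increment MAJOR, reset MINOR and PATCH to 0
New: 9.0.0

9.0.0


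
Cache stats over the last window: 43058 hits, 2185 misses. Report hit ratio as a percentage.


Formula: hit rate = hits / (hits + misses) * 100
hit rate = 43058 / (43058 + 2185) * 100
hit rate = 43058 / 45243 * 100
hit rate = 95.17%

95.17%


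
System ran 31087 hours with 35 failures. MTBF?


Formula: MTBF = Total operating time / Number of failures
MTBF = 31087 / 35
MTBF = 888.2 hours

888.2 hours


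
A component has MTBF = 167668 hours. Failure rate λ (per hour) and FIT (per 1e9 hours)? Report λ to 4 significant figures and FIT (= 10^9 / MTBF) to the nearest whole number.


Formula: λ = 1 / MTBF; FIT = λ × 1e9 = 1e9 / MTBF
λ = 1 / 167668 ≈ 5.964e-06 failures/hour
FIT = 1e9 / 167668 ≈ 5964 failures per 1e9 hours (nearest whole number)

λ = 5.964e-06 /h, FIT = 5964


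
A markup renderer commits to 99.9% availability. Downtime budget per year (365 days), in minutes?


Formula: allowed downtime = period * (100 - SLA) / 100
Period (year (365 days)) = 525600 minutes
Unavailability fraction = (100 - 99.9) / 100
Allowed downtime = 525600 * (100 - 99.9) / 100
Allowed downtime = 525.6 minutes

525.6 minutes


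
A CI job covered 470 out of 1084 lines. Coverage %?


Coverage = covered / total * 100
Coverage = 470 / 1084 * 100
Coverage = 43.36%

43.36%


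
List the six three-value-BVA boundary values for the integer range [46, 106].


Range: [46, 106]
Boundaries: just below min, min, min+1, max-1, max, just above max
Values: [45, 46, 47, 105, 106, 107]

[45, 46, 47, 105, 106, 107]


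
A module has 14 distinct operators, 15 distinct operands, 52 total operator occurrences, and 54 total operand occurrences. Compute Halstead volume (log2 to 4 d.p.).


Formula: V = N * log2(η), where N = N1 + N2 and η = η1 + η2
η = 14 + 15 = 29
N = 52 + 54 = 106
log2(29) ≈ 4.8580
V = 106 * 4.8580 = 514.95

514.95


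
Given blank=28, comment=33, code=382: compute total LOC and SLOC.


Total LOC = blank + comment + code
Total LOC = 28 + 33 + 382 = 443
SLOC (source only) = code = 382

Total LOC: 443, SLOC: 382


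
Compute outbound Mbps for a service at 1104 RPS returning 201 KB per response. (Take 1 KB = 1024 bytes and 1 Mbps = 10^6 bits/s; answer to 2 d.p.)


Formula: Mbps = payload_bytes * RPS * 8 / 1e6
Payload per request = 201 KB = 201 * 1024 = 205824 bytes
Total bytes/sec = 205824 * 1104 = 227229696
Total bits/sec = 227229696 * 8 = 1817837568
Mbps = 1817837568 / 1e6 = 1817.84

1817.84 Mbps


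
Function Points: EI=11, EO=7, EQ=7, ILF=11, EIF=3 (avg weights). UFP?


UFP = EI*4 + EO*5 + EQ*4 + ILF*10 + EIF*7
UFP = 11*4 + 7*5 + 7*4 + 11*10 + 3*7
UFP = 44 + 35 + 28 + 110 + 21
UFP = 238

238


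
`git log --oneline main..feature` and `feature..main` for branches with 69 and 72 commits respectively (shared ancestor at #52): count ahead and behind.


Common ancestor: commit #52
feature commits after divergence: 69 - 52 = 17
main commits after divergence: 72 - 52 = 20
feature is 17 commits ahead of main
main is 20 commits ahead of feature

feature ahead: 17, main ahead: 20


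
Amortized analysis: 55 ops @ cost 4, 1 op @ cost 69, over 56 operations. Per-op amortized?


Formula: Amortized cost = Total cost / Operations
Total cost = (55 * 4) + (1 * 69)
Total cost = 220 + 69 = 289
Amortized = 289 / 56 = 5.1607

5.1607


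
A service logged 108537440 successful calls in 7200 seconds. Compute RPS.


Formula: throughput = requests / seconds
throughput = 108537440 / 7200
throughput = 15074.64 requests/second

15074.64 requests/second


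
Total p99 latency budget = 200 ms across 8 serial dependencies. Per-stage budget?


Formula: per_stage = total_budget / stages
per_stage = 200 / 8
per_stage = 25.0 ms

25.0 ms


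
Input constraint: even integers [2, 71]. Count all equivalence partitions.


Constraint: even integers in [2, 71]
Class 1: x < 2 — out-of-range invalid
Class 2: x in [2,71] but odd — wrong type invalid
Class 3: x in [2,71] and even — valid
Class 4: x > 71 — out-of-range invalid
Total equivalence classes: 4

4 equivalence classes


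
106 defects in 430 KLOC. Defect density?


Defect density = defects / KLOC
Defect density = 106 / 430
Defect density = 0.247 defects/KLOC

0.247 defects/KLOC


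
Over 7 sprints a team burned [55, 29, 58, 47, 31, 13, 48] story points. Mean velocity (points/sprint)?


Formula: Avg velocity = Total points / Number of sprints
Points: [55, 29, 58, 47, 31, 13, 48]
Sum = 55 + 29 + 58 + 47 + 31 + 13 + 48 = 281
Avg velocity = 281 / 7 = 40.14 points/sprint

40.14 points/sprint


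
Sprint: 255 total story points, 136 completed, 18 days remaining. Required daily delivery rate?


Formula: Required rate = Remaining points / Days left
Remaining = 255 - 136 = 119 points
Required rate = 119 / 18 = 6.61 points/day

6.61 points/day


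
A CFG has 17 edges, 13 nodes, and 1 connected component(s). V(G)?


Formula: V(G) = E - N + 2P
V(G) = 17 - 13 + 2*1
V(G) = 4 + 2
V(G) = 6

6


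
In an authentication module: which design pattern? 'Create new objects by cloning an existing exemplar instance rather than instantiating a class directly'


This matches the Prototype pattern

Prototype


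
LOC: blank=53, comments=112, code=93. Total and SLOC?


Total LOC = blank + comment + code
Total LOC = 53 + 112 + 93 = 258
SLOC (source only) = code = 93

Total LOC: 258, SLOC: 93


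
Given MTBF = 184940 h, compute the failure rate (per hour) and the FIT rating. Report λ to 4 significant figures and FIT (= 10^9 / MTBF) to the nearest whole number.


Formula: λ = 1 / MTBF; FIT = λ × 1e9 = 1e9 / MTBF
λ = 1 / 184940 ≈ 5.407e-06 failures/hour
FIT = 1e9 / 184940 ≈ 5407 failures per 1e9 hours (nearest whole number)

λ = 5.407e-06 /h, FIT = 5407


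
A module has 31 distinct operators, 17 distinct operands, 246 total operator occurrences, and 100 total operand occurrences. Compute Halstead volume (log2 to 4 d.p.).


Formula: V = N * log2(η), where N = N1 + N2 and η = η1 + η2
η = 31 + 17 = 48
N = 246 + 100 = 346
log2(48) ≈ 5.5850
V = 346 * 5.5850 = 1932.41

1932.41


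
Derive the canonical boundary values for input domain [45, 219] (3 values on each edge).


Range: [45, 219]
Boundaries: just below min, min, min+1, max-1, max, just above max
Values: [44, 45, 46, 218, 219, 220]

[44, 45, 46, 218, 219, 220]


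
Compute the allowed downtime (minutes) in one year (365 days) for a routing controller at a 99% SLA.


Formula: allowed downtime = period * (100 - SLA) / 100
Period (year (365 days)) = 525600 minutes
Unavailability fraction = (100 - 99.0) / 100
Allowed downtime = 525600 * (100 - 99.0) / 100
Allowed downtime = 5256.0 minutes

5256.0 minutes


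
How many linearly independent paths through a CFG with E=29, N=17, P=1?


Formula: V(G) = E - N + 2P
V(G) = 29 - 17 + 2*1
V(G) = 12 + 2
V(G) = 14

14


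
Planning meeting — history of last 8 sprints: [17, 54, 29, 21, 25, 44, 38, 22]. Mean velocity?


Formula: Avg velocity = Total points / Number of sprints
Points: [17, 54, 29, 21, 25, 44, 38, 22]
Sum = 17 + 54 + 29 + 21 + 25 + 44 + 38 + 22 = 250
Avg velocity = 250 / 8 = 31.25 points/sprint

31.25 points/sprint


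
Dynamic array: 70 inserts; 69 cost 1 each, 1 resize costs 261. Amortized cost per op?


Formula: Amortized cost = Total cost / Operations
Total cost = (69 * 1) + (1 * 261)
Total cost = 69 + 261 = 330
Amortized = 330 / 70 = 4.7143

4.7143


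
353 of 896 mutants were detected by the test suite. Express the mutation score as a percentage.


Mutation score = killed / total * 100
Mutation score = 353 / 896 * 100
Mutation score = 39.4%

39.4%


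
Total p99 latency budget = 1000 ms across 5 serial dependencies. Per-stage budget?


Formula: per_stage = total_budget / stages
per_stage = 1000 / 5
per_stage = 200.0 ms

200.0 ms


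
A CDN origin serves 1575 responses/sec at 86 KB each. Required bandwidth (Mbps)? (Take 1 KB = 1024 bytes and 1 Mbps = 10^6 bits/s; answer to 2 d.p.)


Formula: Mbps = payload_bytes * RPS * 8 / 1e6
Payload per request = 86 KB = 86 * 1024 = 88064 bytes
Total bytes/sec = 88064 * 1575 = 138700800
Total bits/sec = 138700800 * 8 = 1109606400
Mbps = 1109606400 / 1e6 = 1109.61

1109.61 Mbps


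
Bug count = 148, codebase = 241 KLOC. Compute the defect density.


Defect density = defects / KLOC
Defect density = 148 / 241
Defect density = 0.614 defects/KLOC

0.614 defects/KLOC


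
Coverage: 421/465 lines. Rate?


Coverage = covered / total * 100
Coverage = 421 / 465 * 100
Coverage = 90.54%

90.54%


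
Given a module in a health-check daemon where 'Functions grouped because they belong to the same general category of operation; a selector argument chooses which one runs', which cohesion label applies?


Reasoning: Grouped by category of activity, not by data or sequence
Type: Logical cohesion

Logical cohesion


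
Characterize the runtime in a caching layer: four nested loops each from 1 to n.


Reasoning: four levels of nesting
Complexity: O(n^4)

O(n^4)


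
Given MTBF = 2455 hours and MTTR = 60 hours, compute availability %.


Availability = MTBF / (MTBF + MTTR)
Availability = 2455 / (2455 + 60)
Availability = 2455 / 2515
Availability = 97.6143%

97.6143%


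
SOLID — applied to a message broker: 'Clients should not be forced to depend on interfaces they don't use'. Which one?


This describes the Interface Segregation Principle (ISP)

Interface Segregation Principle (ISP)


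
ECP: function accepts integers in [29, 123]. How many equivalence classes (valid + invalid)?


Valid range: [29, 123]
Class 1: x < 29 — invalid
Class 2: 29 ≤ x ≤ 123 — valid
Class 3: x > 123 — invalid
Total equivalence classes: 3

3 equivalence classes


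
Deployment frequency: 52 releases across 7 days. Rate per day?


Formula: deployments per day = releases / days
= 52 / 7
= 7.429 deploys/day
(equivalently, 52.0 deploys/week)

7.429 deploys/day


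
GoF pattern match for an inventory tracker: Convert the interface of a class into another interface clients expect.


This matches the Adapter pattern

Adapter


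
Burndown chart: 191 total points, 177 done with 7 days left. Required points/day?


Formula: Required rate = Remaining points / Days left
Remaining = 191 - 177 = 14 points
Required rate = 14 / 7 = 2.0 points/day

2.0 points/day


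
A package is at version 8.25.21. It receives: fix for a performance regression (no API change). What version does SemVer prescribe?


Current: 8.25.21
Change category: 'fix for a performance regression (no API change)' → patch bump
SemVer rule: patch bump → increment PATCH (MAJOR and MINOR unchanged)
New: 8.25.22

8.25.22


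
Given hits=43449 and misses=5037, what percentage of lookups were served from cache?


Formula: hit rate = hits / (hits + misses) * 100
hit rate = 43449 / (43449 + 5037) * 100
hit rate = 43449 / 48486 * 100
hit rate = 89.61%

89.61%


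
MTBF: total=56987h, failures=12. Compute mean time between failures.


Formula: MTBF = Total operating time / Number of failures
MTBF = 56987 / 12
MTBF = 4748.92 hours

4748.92 hours


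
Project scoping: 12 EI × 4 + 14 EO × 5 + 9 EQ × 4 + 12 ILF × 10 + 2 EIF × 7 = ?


UFP = EI*4 + EO*5 + EQ*4 + ILF*10 + EIF*7
UFP = 12*4 + 14*5 + 9*4 + 12*10 + 2*7
UFP = 48 + 70 + 36 + 120 + 14
UFP = 288

288


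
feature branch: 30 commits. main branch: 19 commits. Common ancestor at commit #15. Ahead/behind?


Common ancestor: commit #15
feature commits after divergence: 30 - 15 = 15
main commits after divergence: 19 - 15 = 4
feature is 15 commits ahead of main
main is 4 commits ahead of feature

feature ahead: 15, main ahead: 4


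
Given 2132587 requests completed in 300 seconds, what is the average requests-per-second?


Formula: throughput = requests / seconds
throughput = 2132587 / 300
throughput = 7108.62 requests/second

7108.62 requests/second


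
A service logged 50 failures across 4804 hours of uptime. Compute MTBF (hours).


Formula: MTBF = Total operating time / Number of failures
MTBF = 4804 / 50
MTBF = 96.08 hours

96.08 hours


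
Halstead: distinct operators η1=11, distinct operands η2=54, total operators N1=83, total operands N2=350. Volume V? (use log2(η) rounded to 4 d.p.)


Formula: V = N * log2(η), where N = N1 + N2 and η = η1 + η2
η = 11 + 54 = 65
N = 83 + 350 = 433
log2(65) ≈ 6.0224
V = 433 * 6.0224 = 2607.70

2607.70


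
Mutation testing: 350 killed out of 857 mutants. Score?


Mutation score = killed / total * 100
Mutation score = 350 / 857 * 100
Mutation score = 40.84%

40.84%


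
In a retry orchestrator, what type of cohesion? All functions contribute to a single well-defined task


Reasoning: Best: single purpose
Type: Functional cohesion

Functional cohesion


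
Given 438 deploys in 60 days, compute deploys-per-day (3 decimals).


Formula: deployments per day = releases / days
= 438 / 60
= 7.3 deploys/day
(equivalently, 51.1 deploys/week)

7.3 deploys/day


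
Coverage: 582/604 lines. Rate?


Coverage = covered / total * 100
Coverage = 582 / 604 * 100
Coverage = 96.36%

96.36%


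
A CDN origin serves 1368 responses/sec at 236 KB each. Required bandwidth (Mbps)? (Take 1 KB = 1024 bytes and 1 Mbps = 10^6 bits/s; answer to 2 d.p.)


Formula: Mbps = payload_bytes * RPS * 8 / 1e6
Payload per request = 236 KB = 236 * 1024 = 241664 bytes
Total bytes/sec = 241664 * 1368 = 330596352
Total bits/sec = 330596352 * 8 = 2644770816
Mbps = 2644770816 / 1e6 = 2644.77

2644.77 Mbps


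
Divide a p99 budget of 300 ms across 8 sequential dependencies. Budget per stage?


Formula: per_stage = total_budget / stages
per_stage = 300 / 8
per_stage = 37.5 ms

37.5 ms


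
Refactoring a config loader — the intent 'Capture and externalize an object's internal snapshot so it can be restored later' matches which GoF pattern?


This matches the Memento pattern

Memento


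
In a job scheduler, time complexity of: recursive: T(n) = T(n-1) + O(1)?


Reasoning: linear recursion with constant work per frame
Complexity: O(n)

O(n)


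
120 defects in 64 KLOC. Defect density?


Defect density = defects / KLOC
Defect density = 120 / 64
Defect density = 1.875 defects/KLOC

1.875 defects/KLOC


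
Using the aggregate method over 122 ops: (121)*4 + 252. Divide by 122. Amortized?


Formula: Amortized cost = Total cost / Operations
Total cost = (121 * 4) + (1 * 252)
Total cost = 484 + 252 = 736
Amortized = 736 / 122 = 6.0328

6.0328


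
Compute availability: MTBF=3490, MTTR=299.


Availability = MTBF / (MTBF + MTTR)
Availability = 3490 / (3490 + 299)
Availability = 3490 / 3789
Availability = 92.1087%

92.1087%


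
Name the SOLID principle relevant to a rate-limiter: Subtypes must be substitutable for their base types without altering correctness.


This describes the Liskov Substitution Principle (LSP)

Liskov Substitution Principle (LSP)


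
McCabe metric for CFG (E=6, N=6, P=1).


Formula: V(G) = E - N + 2P
V(G) = 6 - 6 + 2*1
V(G) = 0 + 2
V(G) = 2

2


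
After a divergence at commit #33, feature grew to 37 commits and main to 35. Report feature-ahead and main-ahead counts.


Common ancestor: commit #33
feature commits after divergence: 37 - 33 = 4
main commits after divergence: 35 - 33 = 2
feature is 4 commits ahead of main
main is 2 commits ahead of feature

feature ahead: 4, main ahead: 2


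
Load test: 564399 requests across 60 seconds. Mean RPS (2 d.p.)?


Formula: throughput = requests / seconds
throughput = 564399 / 60
throughput = 9406.65 requests/second

9406.65 requests/second


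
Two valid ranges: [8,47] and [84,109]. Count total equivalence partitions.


Valid ranges: [8,47] and [84,109]
Class 1: x < 8 — invalid
Class 2: 8 ≤ x ≤ 47 — valid
Class 3: 47 < x < 84 — invalid (gap between ranges)
Class 4: 84 ≤ x ≤ 109 — valid
Class 5: x > 109 — invalid
Total equivalence classes: 5

5 equivalence classes


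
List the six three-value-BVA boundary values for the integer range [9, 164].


Range: [9, 164]
Boundaries: just below min, min, min+1, max-1, max, just above max
Values: [8, 9, 10, 163, 164, 165]

[8, 9, 10, 163, 164, 165]


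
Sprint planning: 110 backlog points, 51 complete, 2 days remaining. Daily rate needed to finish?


Formula: Required rate = Remaining points / Days left
Remaining = 110 - 51 = 59 points
Required rate = 59 / 2 = 29.5 points/day

29.5 points/day


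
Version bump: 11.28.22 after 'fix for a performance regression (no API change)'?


Current: 11.28.22
Change category: 'fix for a performance regression (no API change)' → patch bump
SemVer rule: patch bump → increment PATCH (MAJOR and MINOR unchanged)
New: 11.28.23

11.28.23


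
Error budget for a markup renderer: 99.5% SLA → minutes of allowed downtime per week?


Formula: allowed downtime = period * (100 - SLA) / 100
Period (week) = 10080 minutes
Unavailability fraction = (100 - 99.5) / 100
Allowed downtime = 10080 * (100 - 99.5) / 100
Allowed downtime = 50.4 minutes

50.4 minutes


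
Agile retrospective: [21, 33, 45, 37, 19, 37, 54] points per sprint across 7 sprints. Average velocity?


Formula: Avg velocity = Total points / Number of sprints
Points: [21, 33, 45, 37, 19, 37, 54]
Sum = 21 + 33 + 45 + 37 + 19 + 37 + 54 = 246
Avg velocity = 246 / 7 = 35.14 points/sprint

35.14 points/sprint


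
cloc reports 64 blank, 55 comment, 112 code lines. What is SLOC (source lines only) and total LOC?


Total LOC = blank + comment + code
Total LOC = 64 + 55 + 112 = 231
SLOC (source only) = code = 112

Total LOC: 231, SLOC: 112


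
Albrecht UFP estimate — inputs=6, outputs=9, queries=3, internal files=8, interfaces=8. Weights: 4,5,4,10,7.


UFP = EI*4 + EO*5 + EQ*4 + ILF*10 + EIF*7
UFP = 6*4 + 9*5 + 3*4 + 8*10 + 8*7
UFP = 24 + 45 + 12 + 80 + 56
UFP = 217

217


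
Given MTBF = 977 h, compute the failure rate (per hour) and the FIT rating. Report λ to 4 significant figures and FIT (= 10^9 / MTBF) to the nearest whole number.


Formula: λ = 1 / MTBF; FIT = λ × 1e9 = 1e9 / MTBF
λ = 1 / 977 ≈ 1.024e-03 failures/hour
FIT = 1e9 / 977 ≈ 1023541 failures per 1e9 hours (nearest whole number)

λ = 1.024e-03 /h, FIT = 1023541


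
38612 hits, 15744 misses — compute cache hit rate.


Formula: hit rate = hits / (hits + misses) * 100
hit rate = 38612 / (38612 + 15744) * 100
hit rate = 38612 / 54356 * 100
hit rate = 71.04%

71.04%


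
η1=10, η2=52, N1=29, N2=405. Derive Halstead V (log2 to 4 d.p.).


Formula: V = N * log2(η), where N = N1 + N2 and η = η1 + η2
η = 10 + 52 = 62
N = 29 + 405 = 434
log2(62) ≈ 5.9542
V = 434 * 5.9542 = 2584.12

2584.12


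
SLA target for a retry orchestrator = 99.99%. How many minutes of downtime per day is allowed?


Formula: allowed downtime = period * (100 - SLA) / 100
Period (day) = 1440 minutes
Unavailability fraction = (100 - 99.99) / 100
Allowed downtime = 1440 * (100 - 99.99) / 100
Allowed downtime = 0.144 minutes

0.144 minutes


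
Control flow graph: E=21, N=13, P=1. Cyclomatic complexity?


Formula: V(G) = E - N + 2P
V(G) = 21 - 13 + 2*1
V(G) = 8 + 2
V(G) = 10

10


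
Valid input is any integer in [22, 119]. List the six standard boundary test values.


Range: [22, 119]
Boundaries: just below min, min, min+1, max-1, max, just above max
Values: [21, 22, 23, 118, 119, 120]

[21, 22, 23, 118, 119, 120]


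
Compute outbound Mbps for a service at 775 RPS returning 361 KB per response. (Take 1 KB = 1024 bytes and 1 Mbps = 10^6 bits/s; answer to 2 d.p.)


Formula: Mbps = payload_bytes * RPS * 8 / 1e6
Payload per request = 361 KB = 361 * 1024 = 369664 bytes
Total bytes/sec = 369664 * 775 = 286489600
Total bits/sec = 286489600 * 8 = 2291916800
Mbps = 2291916800 / 1e6 = 2291.92

2291.92 Mbps


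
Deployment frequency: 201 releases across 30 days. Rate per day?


Formula: deployments per day = releases / days
= 201 / 30
= 6.7 deploys/day
(equivalently, 46.9 deploys/week)

6.7 deploys/day


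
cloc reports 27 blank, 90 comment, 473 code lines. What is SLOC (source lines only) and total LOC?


Total LOC = blank + comment + code
Total LOC = 27 + 90 + 473 = 590
SLOC (source only) = code = 473

Total LOC: 590, SLOC: 473


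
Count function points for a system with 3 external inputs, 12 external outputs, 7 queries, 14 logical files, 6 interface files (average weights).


UFP = EI*4 + EO*5 + EQ*4 + ILF*10 + EIF*7
UFP = 3*4 + 12*5 + 7*4 + 14*10 + 6*7
UFP = 12 + 60 + 28 + 140 + 42
UFP = 282

282


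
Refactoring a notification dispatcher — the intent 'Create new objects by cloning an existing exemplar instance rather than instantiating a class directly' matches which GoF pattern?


This matches the Prototype pattern

Prototype


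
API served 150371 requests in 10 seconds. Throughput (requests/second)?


Formula: throughput = requests / seconds
throughput = 150371 / 10
throughput = 15037.1 requests/second

15037.1 requests/second


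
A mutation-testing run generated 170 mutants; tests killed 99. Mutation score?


Mutation score = killed / total * 100
Mutation score = 99 / 170 * 100
Mutation score = 58.24%

58.24%


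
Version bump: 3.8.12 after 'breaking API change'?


Current: 3.8.12
Change category: 'breaking API change' → major bump
SemVer rule: major bump → increment MAJOR, reset MINOR and PATCH to 0
New: 4.0.0

4.0.0


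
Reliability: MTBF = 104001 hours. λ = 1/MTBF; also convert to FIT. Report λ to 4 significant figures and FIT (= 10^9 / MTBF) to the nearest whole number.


Formula: λ = 1 / MTBF; FIT = λ × 1e9 = 1e9 / MTBF
λ = 1 / 104001 ≈ 9.615e-06 failures/hour
FIT = 1e9 / 104001 ≈ 9615 failures per 1e9 hours (nearest whole number)

λ = 9.615e-06 /h, FIT = 9615


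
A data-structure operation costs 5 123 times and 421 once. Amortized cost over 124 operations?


Formula: Amortized cost = Total cost / Operations
Total cost = (123 * 5) + (1 * 421)
Total cost = 615 + 421 = 1036
Amortized = 1036 / 124 = 8.3548

8.3548


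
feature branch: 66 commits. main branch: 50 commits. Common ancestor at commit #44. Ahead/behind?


Common ancestor: commit #44
feature commits after divergence: 66 - 44 = 22
main commits after divergence: 50 - 44 = 6
feature is 22 commits ahead of main
main is 6 commits ahead of feature

feature ahead: 22, main ahead: 6


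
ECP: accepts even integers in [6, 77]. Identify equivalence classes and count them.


Constraint: even integers in [6, 77]
Class 1: x < 6 — out-of-range invalid
Class 2: x in [6,77] but odd — wrong type invalid
Class 3: x in [6,77] and even — valid
Class 4: x > 77 — out-of-range invalid
Total equivalence classes: 4

4 equivalence classes


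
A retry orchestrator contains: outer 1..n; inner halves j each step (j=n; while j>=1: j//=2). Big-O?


Reasoning: n times log n
Complexity: O(n log n)

O(n log n)


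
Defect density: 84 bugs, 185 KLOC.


Defect density = defects / KLOC
Defect density = 84 / 185
Defect density = 0.454 defects/KLOC

0.454 defects/KLOC


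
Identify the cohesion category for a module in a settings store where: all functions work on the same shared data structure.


Reasoning: Functions share data
Type: Communicational cohesion

Communicational cohesion


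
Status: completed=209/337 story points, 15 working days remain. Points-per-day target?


Formula: Required rate = Remaining points / Days left
Remaining = 337 - 209 = 128 points
Required rate = 128 / 15 = 8.53 points/day

8.53 points/day


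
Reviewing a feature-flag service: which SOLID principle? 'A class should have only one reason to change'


This describes the Single Responsibility Principle (SRP)

Single Responsibility Principle (SRP)


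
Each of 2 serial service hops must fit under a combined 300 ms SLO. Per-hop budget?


Formula: per_stage = total_budget / stages
per_stage = 300 / 2
per_stage = 150.0 ms

150.0 ms


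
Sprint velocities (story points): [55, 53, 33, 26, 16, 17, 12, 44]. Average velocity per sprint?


Formula: Avg velocity = Total points / Number of sprints
Points: [55, 53, 33, 26, 16, 17, 12, 44]
Sum = 55 + 53 + 33 + 26 + 16 + 17 + 12 + 44 = 256
Avg velocity = 256 / 8 = 32.0 points/sprint

32.0 points/sprint


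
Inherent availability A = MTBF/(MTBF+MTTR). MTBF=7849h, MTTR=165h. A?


Availability = MTBF / (MTBF + MTTR)
Availability = 7849 / (7849 + 165)
Availability = 7849 / 8014
Availability = 97.9411%

97.9411%


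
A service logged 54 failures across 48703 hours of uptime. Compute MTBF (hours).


Formula: MTBF = Total operating time / Number of failures
MTBF = 48703 / 54
MTBF = 901.91 hours

901.91 hours


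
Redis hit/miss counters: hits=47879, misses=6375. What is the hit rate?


Formula: hit rate = hits / (hits + misses) * 100
hit rate = 47879 / (47879 + 6375) * 100
hit rate = 47879 / 54254 * 100
hit rate = 88.25%

88.25%


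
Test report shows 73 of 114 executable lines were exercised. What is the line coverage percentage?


Coverage = covered / total * 100
Coverage = 73 / 114 * 100
Coverage = 64.04%

64.04%


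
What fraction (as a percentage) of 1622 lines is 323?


Coverage = covered / total * 100
Coverage = 323 / 1622 * 100
Coverage = 19.91%

19.91%


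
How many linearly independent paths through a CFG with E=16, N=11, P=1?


Formula: V(G) = E - N + 2P
V(G) = 16 - 11 + 2*1
V(G) = 5 + 2
V(G) = 7

7


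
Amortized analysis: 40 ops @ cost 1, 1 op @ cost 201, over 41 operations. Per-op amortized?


Formula: Amortized cost = Total cost / Operations
Total cost = (40 * 1) + (1 * 201)
Total cost = 40 + 201 = 241
Amortized = 241 / 41 = 5.878

5.878


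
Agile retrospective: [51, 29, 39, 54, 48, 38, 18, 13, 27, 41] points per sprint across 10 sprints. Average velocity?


Formula: Avg velocity = Total points / Number of sprints
Points: [51, 29, 39, 54, 48, 38, 18, 13, 27, 41]
Sum = 51 + 29 + 39 + 54 + 48 + 38 + 18 + 13 + 27 + 41 = 358
Avg velocity = 358 / 10 = 35.8 points/sprint

35.8 points/sprint


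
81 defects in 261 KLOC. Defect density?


Defect density = defects / KLOC
Defect density = 81 / 261
Defect density = 0.31 defects/KLOC

0.31 defects/KLOC


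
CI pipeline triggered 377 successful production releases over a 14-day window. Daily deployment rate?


Formula: deployments per day = releases / days
= 377 / 14
= 26.929 deploys/day
(equivalently, 188.5 deploys/week)

26.929 deploys/day


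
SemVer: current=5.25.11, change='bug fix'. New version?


Current: 5.25.11
Change category: 'bug fix' → patch bump
SemVer rule: patch bump → increment PATCH (MAJOR and MINOR unchanged)
New: 5.25.12

5.25.12


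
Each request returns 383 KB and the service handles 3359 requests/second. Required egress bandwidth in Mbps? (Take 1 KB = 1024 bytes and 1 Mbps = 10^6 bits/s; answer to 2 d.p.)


Formula: Mbps = payload_bytes * RPS * 8 / 1e6
Payload per request = 383 KB = 383 * 1024 = 392192 bytes
Total bytes/sec = 392192 * 3359 = 1317372928
Total bits/sec = 1317372928 * 8 = 10538983424
Mbps = 10538983424 / 1e6 = 10538.98

10538.98 Mbps


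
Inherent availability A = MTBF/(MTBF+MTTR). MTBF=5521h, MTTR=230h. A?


Availability = MTBF / (MTBF + MTTR)
Availability = 5521 / (5521 + 230)
Availability = 5521 / 5751
Availability = 96.0007%

96.0007%


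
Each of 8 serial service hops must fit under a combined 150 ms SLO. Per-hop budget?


Formula: per_stage = total_budget / stages
per_stage = 150 / 8
per_stage = 18.75 ms

18.75 ms


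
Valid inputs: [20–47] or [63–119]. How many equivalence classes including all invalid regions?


Valid ranges: [20,47] and [63,119]
Class 1: x < 20 — invalid
Class 2: 20 ≤ x ≤ 47 — valid
Class 3: 47 < x < 63 — invalid (gap between ranges)
Class 4: 63 ≤ x ≤ 119 — valid
Class 5: x > 119 — invalid
Total equivalence classes: 5

5 equivalence classes


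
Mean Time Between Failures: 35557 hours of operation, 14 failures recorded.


Formula: MTBF = Total operating time / Number of failures
MTBF = 35557 / 14
MTBF = 2539.79 hours

2539.79 hours


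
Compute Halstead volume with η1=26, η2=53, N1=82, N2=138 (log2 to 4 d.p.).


Formula: V = N * log2(η), where N = N1 + N2 and η = η1 + η2
η = 26 + 53 = 79
N = 82 + 138 = 220
log2(79) ≈ 6.3038
V = 220 * 6.3038 = 1386.84

1386.84


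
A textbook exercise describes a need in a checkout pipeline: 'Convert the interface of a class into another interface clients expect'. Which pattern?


This matches the Adapter pattern

Adapter


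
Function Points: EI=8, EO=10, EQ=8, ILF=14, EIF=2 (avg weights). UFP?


UFP = EI*4 + EO*5 + EQ*4 + ILF*10 + EIF*7
UFP = 8*4 + 10*5 + 8*4 + 14*10 + 2*7
UFP = 32 + 50 + 32 + 140 + 14
UFP = 268

268


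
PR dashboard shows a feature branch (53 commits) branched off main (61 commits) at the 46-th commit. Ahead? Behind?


Common ancestor: commit #46
feature commits after divergence: 53 - 46 = 7
main commits after divergence: 61 - 46 = 15
feature is 7 commits ahead of main
main is 15 commits ahead of feature

feature ahead: 7, main ahead: 15


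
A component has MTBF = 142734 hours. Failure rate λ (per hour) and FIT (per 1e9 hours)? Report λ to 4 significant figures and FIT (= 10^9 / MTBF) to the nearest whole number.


Formula: λ = 1 / MTBF; FIT = λ × 1e9 = 1e9 / MTBF
λ = 1 / 142734 ≈ 7.006e-06 failures/hour
FIT = 1e9 / 142734 ≈ 7006 failures per 1e9 hours (nearest whole number)

λ = 7.006e-06 /h, FIT = 7006


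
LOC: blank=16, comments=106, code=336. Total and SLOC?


Total LOC = blank + comment + code
Total LOC = 16 + 106 + 336 = 458
SLOC (source only) = code = 336

Total LOC: 458, SLOC: 336


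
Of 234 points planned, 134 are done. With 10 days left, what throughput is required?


Formula: Required rate = Remaining points / Days left
Remaining = 234 - 134 = 100 points
Required rate = 100 / 10 = 10.0 points/day

10.0 points/day


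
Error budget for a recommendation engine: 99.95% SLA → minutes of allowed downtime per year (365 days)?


Formula: allowed downtime = period * (100 - SLA) / 100
Period (year (365 days)) = 525600 minutes
Unavailability fraction = (100 - 99.95) / 100
Allowed downtime = 525600 * (100 - 99.95) / 100
Allowed downtime = 262.8 minutes

262.8 minutes


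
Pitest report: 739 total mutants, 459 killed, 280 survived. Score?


Mutation score = killed / total * 100
Mutation score = 459 / 739 * 100
Mutation score = 62.11%

62.11%


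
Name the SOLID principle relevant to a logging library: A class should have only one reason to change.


This describes the Single Responsibility Principle (SRP)

Single Responsibility Principle (SRP)


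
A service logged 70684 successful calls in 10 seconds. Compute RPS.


Formula: throughput = requests / seconds
throughput = 70684 / 10
throughput = 7068.4 requests/second

7068.4 requests/second


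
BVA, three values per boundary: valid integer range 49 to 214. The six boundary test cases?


Range: [49, 214]
Boundaries: just below min, min, min+1, max-1, max, just above max
Values: [48, 49, 50, 213, 214, 215]

[48, 49, 50, 213, 214, 215]


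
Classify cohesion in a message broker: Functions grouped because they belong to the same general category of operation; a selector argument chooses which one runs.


Reasoning: Grouped by category of activity, not by data or sequence
Type: Logical cohesion

Logical cohesion


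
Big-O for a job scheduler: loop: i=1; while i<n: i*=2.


Reasoning: i doubles each step so iterations are log2(n)
Complexity: O(log n)

O(log n)


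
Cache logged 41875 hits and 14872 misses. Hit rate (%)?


Formula: hit rate = hits / (hits + misses) * 100
hit rate = 41875 / (41875 + 14872) * 100
hit rate = 41875 / 56747 * 100
hit rate = 73.79%

73.79%


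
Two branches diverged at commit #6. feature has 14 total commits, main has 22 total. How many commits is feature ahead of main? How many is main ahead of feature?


Common ancestor: commit #6
feature commits after divergence: 14 - 6 = 8
main commits after divergence: 22 - 6 = 16
feature is 8 commits ahead of main
main is 16 commits ahead of feature

feature ahead: 8, main ahead: 16


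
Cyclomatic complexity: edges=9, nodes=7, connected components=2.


Formula: V(G) = E - N + 2P
V(G) = 9 - 7 + 2*2
V(G) = 2 + 4
V(G) = 6

6


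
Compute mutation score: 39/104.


Mutation score = killed / total * 100
Mutation score = 39 / 104 * 100
Mutation score = 37.5%

37.5%


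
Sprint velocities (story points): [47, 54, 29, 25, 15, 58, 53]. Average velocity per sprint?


Formula: Avg velocity = Total points / Number of sprints
Points: [47, 54, 29, 25, 15, 58, 53]
Sum = 47 + 54 + 29 + 25 + 15 + 58 + 53 = 281
Avg velocity = 281 / 7 = 40.14 points/sprint

40.14 points/sprint


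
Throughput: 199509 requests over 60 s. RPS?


Formula: throughput = requests / seconds
throughput = 199509 / 60
throughput = 3325.15 requests/second

3325.15 requests/second


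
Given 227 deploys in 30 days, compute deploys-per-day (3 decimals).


Formula: deployments per day = releases / days
= 227 / 30
= 7.567 deploys/day
(equivalently, 52.97 deploys/week)

7.567 deploys/day


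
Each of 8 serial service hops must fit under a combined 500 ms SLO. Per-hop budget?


Formula: per_stage = total_budget / stages
per_stage = 500 / 8
per_stage = 62.5 ms

62.5 ms


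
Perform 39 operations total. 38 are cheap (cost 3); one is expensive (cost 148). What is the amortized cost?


Formula: Amortized cost = Total cost / Operations
Total cost = (38 * 3) + (1 * 148)
Total cost = 114 + 148 = 262
Amortized = 262 / 39 = 6.7179

6.7179


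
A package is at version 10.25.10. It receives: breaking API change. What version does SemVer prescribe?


Current: 10.25.10
Change category: 'breaking API change' → major bump
SemVer rule: major bump → increment MAJOR, reset MINOR and PATCH to 0
New: 11.0.0

11.0.0


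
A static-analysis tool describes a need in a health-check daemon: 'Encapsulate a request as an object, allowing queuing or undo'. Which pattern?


This matches the Command pattern

Command


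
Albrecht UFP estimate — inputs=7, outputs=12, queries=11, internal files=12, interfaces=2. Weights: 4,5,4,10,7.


UFP = EI*4 + EO*5 + EQ*4 + ILF*10 + EIF*7
UFP = 7*4 + 12*5 + 11*4 + 12*10 + 2*7
UFP = 28 + 60 + 44 + 120 + 14
UFP = 266

266


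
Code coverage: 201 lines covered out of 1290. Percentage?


Coverage = covered / total * 100
Coverage = 201 / 1290 * 100
Coverage = 15.58%

15.58%


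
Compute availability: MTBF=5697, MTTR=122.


Availability = MTBF / (MTBF + MTTR)
Availability = 5697 / (5697 + 122)
Availability = 5697 / 5819
Availability = 97.9034%

97.9034%


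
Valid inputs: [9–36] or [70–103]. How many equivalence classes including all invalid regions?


Valid ranges: [9,36] and [70,103]
Class 1: x < 9 — invalid
Class 2: 9 ≤ x ≤ 36 — valid
Class 3: 36 < x < 70 — invalid (gap between ranges)
Class 4: 70 ≤ x ≤ 103 — valid
Class 5: x > 103 — invalid
Total equivalence classes: 5

5 equivalence classes


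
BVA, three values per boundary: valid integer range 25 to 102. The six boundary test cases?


Range: [25, 102]
Boundaries: just below min, min, min+1, max-1, max, just above max
Values: [24, 25, 26, 101, 102, 103]

[24, 25, 26, 101, 102, 103]


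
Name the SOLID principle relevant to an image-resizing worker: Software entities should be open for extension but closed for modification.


This describes the Open/Closed Principle (OCP)

Open/Closed Principle (OCP)


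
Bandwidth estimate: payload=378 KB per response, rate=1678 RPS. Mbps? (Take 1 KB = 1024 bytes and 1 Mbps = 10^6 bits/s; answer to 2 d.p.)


Formula: Mbps = payload_bytes * RPS * 8 / 1e6
Payload per request = 378 KB = 378 * 1024 = 387072 bytes
Total bytes/sec = 387072 * 1678 = 649506816
Total bits/sec = 649506816 * 8 = 5196054528
Mbps = 5196054528 / 1e6 = 5196.05

5196.05 Mbps


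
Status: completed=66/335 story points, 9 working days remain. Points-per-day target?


Formula: Required rate = Remaining points / Days left
Remaining = 335 - 66 = 269 points
Required rate = 269 / 9 = 29.89 points/day

29.89 points/day


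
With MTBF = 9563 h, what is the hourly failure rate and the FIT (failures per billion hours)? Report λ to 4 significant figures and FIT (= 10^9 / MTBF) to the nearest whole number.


Formula: λ = 1 / MTBF; FIT = λ × 1e9 = 1e9 / MTBF
λ = 1 / 9563 ≈ 1.046e-04 failures/hour
FIT = 1e9 / 9563 ≈ 104570 failures per 1e9 hours (nearest whole number)

λ = 1.046e-04 /h, FIT = 104570


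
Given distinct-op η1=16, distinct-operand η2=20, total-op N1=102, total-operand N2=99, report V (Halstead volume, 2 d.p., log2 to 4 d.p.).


Formula: V = N * log2(η), where N = N1 + N2 and η = η1 + η2
η = 16 + 20 = 36
N = 102 + 99 = 201
log2(36) ≈ 5.1699
V = 201 * 5.1699 = 1039.15

1039.15


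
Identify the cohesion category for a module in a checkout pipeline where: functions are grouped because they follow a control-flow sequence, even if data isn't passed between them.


Reasoning: Grouped by order of execution within a routine, not by data flow
Type: Procedural cohesion

Procedural cohesion
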